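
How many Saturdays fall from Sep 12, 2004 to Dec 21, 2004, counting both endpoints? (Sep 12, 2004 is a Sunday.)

Sep 12, 2004 is a Sunday; the first Saturday on or after it is Sep 18, 2004 (6 days later).
From Sep 18, 2004 to Dec 21, 2004: 12 + 31 + 30 + 21 = 94 days (rest of Sep, Oct, Nov, Dec).
94 ÷ 7 = 13 full weeks with remainder 3, so 13 more Saturdays after the first → 14.

14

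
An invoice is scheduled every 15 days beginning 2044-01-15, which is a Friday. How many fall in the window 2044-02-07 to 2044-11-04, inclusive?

Occurrences land 15·i days after 2044-01-15 for i = 0, 1, 2, …
2044-02-07 is 23 days after the start; 23 ÷ 15 = 1 remainder 8; since the remainder is 8, round up to i = 2. First occurrence in the window: #3 on 2044-02-14 (2×15 = 30 days in).
2044-11-04 is 294 days after the start; 294 ÷ 15 = 19 remainder 9. Last occurrence in the window: #20 on 2044-10-26.
Occurrences #3 through #20: 18 in total.

18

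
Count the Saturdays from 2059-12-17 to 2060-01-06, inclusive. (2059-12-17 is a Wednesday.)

2059-12-17 is a Wednesday; the first Saturday on or after it is 2059-12-20 (3 days later).
From 2059-12-20 to 2060-01-06: 11 + 6 = 17 days (rest of December, January).
17 ÷ 7 = 2 full weeks with remainder 3, so 2 more Saturdays after the first → 3.

3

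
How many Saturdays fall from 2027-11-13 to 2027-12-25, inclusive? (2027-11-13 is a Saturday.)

7

2027-11-13 is a Saturday; the first Saturday on or after it is 2027-11-13.
From 2027-11-13 to 2027-12-25: 17 + 25 = 42 days (rest of November, December).
42 ÷ 7 = 6 full weeks with remainder 0, so 6 more Saturdays after the first → 7.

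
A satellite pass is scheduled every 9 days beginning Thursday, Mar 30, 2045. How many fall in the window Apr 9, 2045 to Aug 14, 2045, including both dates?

Occurrences land 9·i days after Mar 30, 2045 for i = 0, 1, 2, …
Apr 9, 2045 is 10 days after the start; 10 ÷ 9 = 1 remainder 1; since the remainder is 1, round up to i = 2. First occurrence in the window: #3 on Apr 17, 2045 (2×9 = 18 days in).
Aug 14, 2045 is 137 days after the start; 137 ÷ 9 = 15 remainder 2. Last occurrence in the window: #16 on Aug 12, 2045.
Occurrences #3 through #16: 14 in total.

14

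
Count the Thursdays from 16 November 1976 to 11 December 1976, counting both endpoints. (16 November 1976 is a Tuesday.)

4

16 November 1976 is a Tuesday; the first Thursday on or after it is 18 November 1976 (2 days later).
From 18 November 1976 to 11 December 1976: 12 + 11 = 23 days (rest of November, December).
23 ÷ 7 = 3 full weeks with remainder 2, so 3 more Thursdays after the first → 4.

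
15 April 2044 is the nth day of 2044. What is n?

Days in months before April: 31 + 29 + 31 = 91.
Plus 15 days into April → day 106.

106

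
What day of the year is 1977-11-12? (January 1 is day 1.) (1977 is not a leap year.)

Days in months before November: 31 + 28 + 31 + 30 + 31 + 30 + 31 + 31 + 30 + 31 = 304.
Plus 12 days into November → day 316.

316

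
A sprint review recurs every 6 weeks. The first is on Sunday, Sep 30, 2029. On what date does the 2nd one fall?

The 2nd occurrence is 1 interval after the first: 1 × 42 = 42 days after Sep 30, 2029.
Sep has 30 days — 0 days to the end of Sep leaves 42.
Oct has 31 days (11 left).
11 days into Nov → Nov 11, 2029.

Nov 11, 2029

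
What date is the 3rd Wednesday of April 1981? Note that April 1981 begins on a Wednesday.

April 1981 begins on a Wednesday, so the first Wednesday is April 1.
The 3rd Wednesday is 2 weeks later: 1 + 14 = 15.

1981-04-15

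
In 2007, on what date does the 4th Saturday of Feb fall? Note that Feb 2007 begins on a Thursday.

Feb 2007 begins on a Thursday, so the first Saturday is Feb 3 (2 days later).
The 4th Saturday is 3 weeks later: 3 + 21 = 24.

Feb 24, 2007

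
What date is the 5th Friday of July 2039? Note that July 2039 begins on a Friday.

July 2039 begins on a Friday, so the first Friday is July 1.
The 5th Friday is 4 weeks later: 1 + 28 = 29.

July 29, 2039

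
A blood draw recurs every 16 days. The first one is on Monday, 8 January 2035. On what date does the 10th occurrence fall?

The 10th occurrence is 9 intervals after the first: 9 × 16 = 144 days after 8 January 2035.
January has 31 days — 23 days to the end of January leaves 121.
February has 28 days (93 left).
March has 31 days (62 left).
April has 30 days (32 left).
May has 31 days (1 left).
1 day into June → 1 June 2035.

1 June 2035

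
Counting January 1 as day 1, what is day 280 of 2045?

January has 31 days (280 − 31 = 249 remain).
February has 28 days (249 − 28 = 221 remain).
March has 31 days (221 − 31 = 190 remain).
April has 30 days (190 − 30 = 160 remain).
May has 31 days (160 − 31 = 129 remain).
June has 30 days (129 − 30 = 99 remain).
July has 31 days (99 − 31 = 68 remain).
August has 31 days (68 − 31 = 37 remain).
September has 30 days (37 − 30 = 7 remain).
7 into October → October 7.

2045-10-07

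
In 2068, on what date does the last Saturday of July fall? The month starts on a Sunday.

July 2068 begins on a Sunday, so the first Saturday is July 7 (6 days later).
July 2068 has 31 days. Adding weeks: 7, 14, 21, 28 — the last one ≤ 31 is the 28th.

2068-07-28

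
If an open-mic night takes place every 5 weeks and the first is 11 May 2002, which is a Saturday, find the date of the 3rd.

The 3rd occurrence is 2 intervals after the first: 2 × 35 = 70 days after 11 May 2002.
May has 31 days — 20 days to the end of May leaves 50.
June has 30 days (20 left).
20 days into July → 20 July 2002.

20 July 2002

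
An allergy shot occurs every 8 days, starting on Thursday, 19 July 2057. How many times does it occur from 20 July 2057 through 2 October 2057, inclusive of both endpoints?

Occurrences land 8·i days after 19 July 2057 for i = 0, 1, 2, …
20 July 2057 is 1 day after the start; 1 ÷ 8 = 0 remainder 1; since the remainder is 1, round up to i = 1. First occurrence in the window: #2 on 27 July 2057 (1×8 = 8 days in).
2 October 2057 is 75 days after the start; 75 ÷ 8 = 9 remainder 3. Last occurrence in the window: #10 on 29 September 2057.
Occurrences #2 through #10: 9 in total.

9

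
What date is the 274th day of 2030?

2030-10-01

January has 31 days (274 − 31 = 243 remain).
February has 28 days (243 − 28 = 215 remain).
March has 31 days (215 − 31 = 184 remain).
April has 30 days (184 − 30 = 154 remain).
May has 31 days (154 − 31 = 123 remain).
June has 30 days (123 − 30 = 93 remain).
July has 31 days (93 − 31 = 62 remain).
August has 31 days (62 − 31 = 31 remain).
September has 30 days (31 − 30 = 1 remain).
1 into October → October 1.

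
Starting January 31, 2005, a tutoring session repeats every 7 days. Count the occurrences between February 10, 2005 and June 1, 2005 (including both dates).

Occurrences land 7·i days after January 31, 2005 for i = 0, 1, 2, …
February 10, 2005 is 10 days after the start; 10 ÷ 7 = 1 remainder 3; since the remainder is 3, round up to i = 2. First occurrence in the window: #3 on February 14, 2005 (2×7 = 14 days in).
June 1, 2005 is 121 days after the start; 121 ÷ 7 = 17 remainder 2. Last occurrence in the window: #18 on May 30, 2005.
Occurrences #3 through #18: 16 in total.

16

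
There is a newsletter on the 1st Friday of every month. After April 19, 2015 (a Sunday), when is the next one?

April 2015 starts on a Wednesday, so its 1st Friday is April 3, 2015 (2 days in).
That is not after April 19, 2015, so look at May 2015.
May 2015 starts on a Friday, so its 1st Friday is May 1, 2015.

May 1, 2015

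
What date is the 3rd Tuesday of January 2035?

2035-01-16

The first Tuesday of January 2035 is January 2.
The 3rd Tuesday is 2 weeks later: 2 + 14 = 16.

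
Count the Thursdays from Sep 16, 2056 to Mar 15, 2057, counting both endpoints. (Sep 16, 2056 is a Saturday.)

26

Sep 16, 2056 is a Saturday; the first Thursday on or after it is Sep 21, 2056 (5 days later).
From Sep 21, 2056 to Mar 15, 2057: 9 + 31 + 30 + 31 + 31 + 28 + 15 = 175 days (rest of Sep, Oct, Nov, Dec, Jan, Feb, Mar).
175 ÷ 7 = 25 full weeks with remainder 0, so 25 more Thursdays after the first → 26.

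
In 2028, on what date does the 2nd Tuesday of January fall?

January 2028 begins on a Saturday, so the first Tuesday is January 4 (3 days later).
The 2nd Tuesday is 1 weeks later: 4 + 7 = 11.

11 January 2028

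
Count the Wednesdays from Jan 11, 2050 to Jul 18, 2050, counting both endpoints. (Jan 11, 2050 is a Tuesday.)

27

Jan 11, 2050 is a Tuesday; the first Wednesday on or after it is Jan 12, 2050 (1 day later).
From Jan 12, 2050 to Jul 18, 2050: 19 + 28 + 31 + 30 + 31 + 30 + 18 = 187 days (rest of Jan, Feb, Mar, Apr, May, Jun, Jul).
187 ÷ 7 = 26 full weeks with remainder 5, so 26 more Wednesdays after the first → 27.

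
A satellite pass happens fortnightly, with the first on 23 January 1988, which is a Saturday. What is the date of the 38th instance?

The 38th occurrence is 37 intervals after the first: 37 × 14 = 518 days after 23 January 1988.
January has 31 days — 8 days to the end of January leaves 510.
From end of January to end of 1988 is 335 days (175 left).
January has 31 days (144 left).
February has 28 days (116 left).
March has 31 days (85 left).
April has 30 days (55 left).
May has 31 days (24 left).
24 days into June → 24 June 1989.

24 June 1989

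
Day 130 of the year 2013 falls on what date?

January has 31 days (130 − 31 = 99 remain).
February has 28 days (99 − 28 = 71 remain).
March has 31 days (71 − 31 = 40 remain).
April has 30 days (40 − 30 = 10 remain).
10 into May → May 10.

10 May 2013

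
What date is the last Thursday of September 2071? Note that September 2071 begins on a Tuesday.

2071-09-24

September 2071 begins on a Tuesday, so the first Thursday is September 3 (2 days later).
September 2071 has 30 days. Adding weeks: 3, 10, 17, 24 — the last one ≤ 30 is the 24th.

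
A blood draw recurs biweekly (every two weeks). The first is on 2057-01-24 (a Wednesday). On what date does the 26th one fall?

2058-01-09

The 26th occurrence is 25 intervals after the first: 25 × 14 = 350 days after 2057-01-24.
January has 31 days — 7 days to the end of January leaves 343.
February has 28 days (315 left).
March has 31 days (284 left).
April has 30 days (254 left).
May has 31 days (223 left).
June has 30 days (193 left).
July has 31 days (162 left).
August has 31 days (131 left).
September has 30 days (101 left).
October has 31 days (70 left).
November has 30 days (40 left).
December has 31 days (9 left).
9 days into January → 2058-01-09.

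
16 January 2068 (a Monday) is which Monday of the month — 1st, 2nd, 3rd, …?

Day 16 falls in week ⌈16/7⌉ of the month.
Days 1–7 hold the 1st Monday, 8–14 the 2nd, 15–21 the 3rd, 22–28 the 4th, 29–31 the 5th.
16 is in the range for the 3rd.

3rd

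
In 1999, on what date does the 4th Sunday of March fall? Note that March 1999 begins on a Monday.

March 28, 1999

March 1999 begins on a Monday, so the first Sunday is March 7 (6 days later).
The 4th Sunday is 3 weeks later: 7 + 21 = 28.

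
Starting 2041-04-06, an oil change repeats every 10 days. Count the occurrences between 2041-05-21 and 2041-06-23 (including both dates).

3

Occurrences land 10·i days after 2041-04-06 for i = 0, 1, 2, …
2041-05-21 is 45 days after the start; 45 ÷ 10 = 4 remainder 5; since the remainder is 5, round up to i = 5. First occurrence in the window: #6 on 2041-05-26 (5×10 = 50 days in).
2041-06-23 is 78 days after the start; 78 ÷ 10 = 7 remainder 8. Last occurrence in the window: #8 on 2041-06-15.
Occurrences #6 through #8: 3 in total.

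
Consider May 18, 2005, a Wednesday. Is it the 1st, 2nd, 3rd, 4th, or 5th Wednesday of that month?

3rd

Day 18 falls in week ⌈18/7⌉ of the month.
Days 1–7 hold the 1st Wednesday, 8–14 the 2nd, 15–21 the 3rd, 22–28 the 4th, 29–31 the 5th.
18 is in the range for the 3rd.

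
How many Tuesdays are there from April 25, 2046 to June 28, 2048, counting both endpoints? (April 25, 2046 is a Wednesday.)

113

April 25, 2046 is a Wednesday; the first Tuesday on or after it is May 1, 2046 (6 days later).
From May 1, 2046 to June 28, 2048: 244 + 365 + 180 = 789 days (rest of 2046, 2047, to June 28, 2048 in 2048).
789 ÷ 7 = 112 full weeks with remainder 5, so 112 more Tuesdays after the first → 113.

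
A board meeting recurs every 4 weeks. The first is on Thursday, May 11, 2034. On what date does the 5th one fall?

The 5th occurrence is 4 intervals after the first: 4 × 28 = 112 days after May 11, 2034.
May has 31 days — 20 days to the end of May leaves 92.
Jun has 30 days (62 left).
Jul has 31 days (31 left).
31 days into Aug → Aug 31, 2034.

Aug 31, 2034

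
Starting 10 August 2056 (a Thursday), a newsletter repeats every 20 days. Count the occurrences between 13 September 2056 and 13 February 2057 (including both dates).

8

Occurrences land 20·i days after 10 August 2056 for i = 0, 1, 2, …
13 September 2056 is 34 days after the start; 34 ÷ 20 = 1 remainder 14; since the remainder is 14, round up to i = 2. First occurrence in the window: #3 on 19 September 2056 (2×20 = 40 days in).
13 February 2057 is 187 days after the start; 187 ÷ 20 = 9 remainder 7. Last occurrence in the window: #10 on 6 February 2057.
Occurrences #3 through #10: 8 in total.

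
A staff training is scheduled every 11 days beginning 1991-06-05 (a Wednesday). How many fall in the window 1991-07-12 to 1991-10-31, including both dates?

10

Occurrences land 11·i days after 1991-06-05 for i = 0, 1, 2, …
1991-07-12 is 37 days after the start; 37 ÷ 11 = 3 remainder 4; since the remainder is 4, round up to i = 4. First occurrence in the window: #5 on 1991-07-19 (4×11 = 44 days in).
1991-10-31 is 148 days after the start; 148 ÷ 11 = 13 remainder 5. Last occurrence in the window: #14 on 1991-10-26.
Occurrences #5 through #14: 10 in total.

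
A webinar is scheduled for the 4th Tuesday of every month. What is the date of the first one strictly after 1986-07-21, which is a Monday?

1986-07-22

July 1986 starts on a Tuesday; its first Tuesday is the 1st, so the 4th Tuesday is the 22nd — 1986-07-22.
1986-07-22 is after 1986-07-21, so that is the next one.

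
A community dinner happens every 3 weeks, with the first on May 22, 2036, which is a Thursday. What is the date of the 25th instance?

October 8, 2037

The 25th occurrence is 24 intervals after the first: 24 × 21 = 504 days after May 22, 2036.
May has 31 days — 9 days to the end of May leaves 495.
From end of May to end of 2036 is 214 days (281 left).
January has 31 days (250 left).
February has 28 days (222 left).
March has 31 days (191 left).
April has 30 days (161 left).
May has 31 days (130 left).
June has 30 days (100 left).
July has 31 days (69 left).
August has 31 days (38 left).
September has 30 days (8 left).
8 days into October → October 8, 2037.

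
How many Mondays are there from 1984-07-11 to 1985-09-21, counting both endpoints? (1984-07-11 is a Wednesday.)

62

1984-07-11 is a Wednesday; the first Monday on or after it is 1984-07-16 (5 days later).
From 1984-07-16 to 1985-09-21: 168 + 264 = 432 days (rest of 1984, to 1985-09-21 in 1985).
432 ÷ 7 = 61 full weeks with remainder 5, so 61 more Mondays after the first → 62.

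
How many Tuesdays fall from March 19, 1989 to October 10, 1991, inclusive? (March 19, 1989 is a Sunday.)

134

March 19, 1989 is a Sunday; the first Tuesday on or after it is March 21, 1989 (2 days later).
From March 21, 1989 to October 10, 1991: 285 + 365 + 283 = 933 days (rest of 1989, 1990, to October 10, 1991 in 1991).
933 ÷ 7 = 133 full weeks with remainder 2, so 133 more Tuesdays after the first → 134.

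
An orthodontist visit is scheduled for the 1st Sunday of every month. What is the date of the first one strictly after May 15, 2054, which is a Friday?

May 2054 starts on a Friday, so its 1st Sunday is May 3, 2054 (2 days in).
That is not after May 15, 2054, so look at June 2054.
June 2054 starts on a Monday, so its 1st Sunday is June 7, 2054 (6 days in).

June 7, 2054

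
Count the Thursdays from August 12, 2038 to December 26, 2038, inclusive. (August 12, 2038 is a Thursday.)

August 12, 2038 is a Thursday; the first Thursday on or after it is August 12, 2038.
From August 12, 2038 to December 26, 2038: 19 + 30 + 31 + 30 + 26 = 136 days (rest of August, September, October, November, December).
136 ÷ 7 = 19 full weeks with remainder 3, so 19 more Thursdays after the first → 20.

20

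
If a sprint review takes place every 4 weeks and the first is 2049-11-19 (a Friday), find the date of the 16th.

2051-01-13

The 16th occurrence is 15 intervals after the first: 15 × 28 = 420 days after 2049-11-19.
November has 30 days — 11 days to the end of November leaves 409.
From end of November to end of 2049 is 31 days (378 left).
2050 has 365 days (13 left).
13 days into January → 2051-01-13.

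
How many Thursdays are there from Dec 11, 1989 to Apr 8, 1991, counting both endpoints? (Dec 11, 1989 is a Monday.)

Dec 11, 1989 is a Monday; the first Thursday on or after it is Dec 14, 1989 (3 days later).
From Dec 14, 1989 to Apr 8, 1991: 17 + 365 + 98 = 480 days (rest of 1989, 1990, to Apr 8, 1991 in 1991).
480 ÷ 7 = 68 full weeks with remainder 4, so 68 more Thursdays after the first → 69.

69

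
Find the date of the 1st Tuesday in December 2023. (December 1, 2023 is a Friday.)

December 5, 2023

December 2023 begins on a Friday, so the first Tuesday is December 5 (4 days later).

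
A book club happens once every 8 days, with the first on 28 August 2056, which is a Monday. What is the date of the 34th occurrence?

The 34th occurrence is 33 intervals after the first: 33 × 8 = 264 days after 28 August 2056.
August has 31 days — 3 days to the end of August leaves 261.
September has 30 days (231 left).
October has 31 days (200 left).
November has 30 days (170 left).
December has 31 days (139 left).
January has 31 days (108 left).
February has 28 days (80 left).
March has 31 days (49 left).
April has 30 days (19 left).
19 days into May → 19 May 2057.

19 May 2057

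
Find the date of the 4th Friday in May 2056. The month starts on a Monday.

May 2056 begins on a Monday, so the first Friday is May 5 (4 days later).
The 4th Friday is 3 weeks later: 5 + 21 = 26.

2056-05-26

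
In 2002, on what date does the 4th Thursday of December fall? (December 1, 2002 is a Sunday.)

26 December 2002

December 2002 begins on a Sunday, so the first Thursday is December 5 (4 days later).
The 4th Thursday is 3 weeks later: 5 + 21 = 26.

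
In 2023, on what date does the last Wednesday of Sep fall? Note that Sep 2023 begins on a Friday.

Sep 27, 2023

Sep 2023 begins on a Friday, so the first Wednesday is Sep 6 (5 days later).
Sep 2023 has 30 days. Adding weeks: 6, 13, 20, 27 — the last one ≤ 30 is the 27th.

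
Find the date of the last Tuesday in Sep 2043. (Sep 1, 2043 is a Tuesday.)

Sep 29, 2043

Sep 2043 begins on a Tuesday, so the first Tuesday is Sep 1.
Sep 2043 has 30 days. Adding weeks: 1, 8, 15, 22, 29 — the last one ≤ 30 is the 29th.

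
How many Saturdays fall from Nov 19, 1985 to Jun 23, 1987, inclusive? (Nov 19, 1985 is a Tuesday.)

Nov 19, 1985 is a Tuesday; the first Saturday on or after it is Nov 23, 1985 (4 days later).
From Nov 23, 1985 to Jun 23, 1987: 38 + 365 + 174 = 577 days (rest of 1985, 1986, to Jun 23, 1987 in 1987).
577 ÷ 7 = 82 full weeks with remainder 3, so 82 more Saturdays after the first → 83.

83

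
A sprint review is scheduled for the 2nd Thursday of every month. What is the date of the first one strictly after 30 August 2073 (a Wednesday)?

14 September 2073

August 2073 starts on a Tuesday; its first Thursday is the 3rd, so the 2nd Thursday is the 10th — 10 August 2073.
That is not after 30 August 2073, so look at September 2073.
September 2073 starts on a Friday; its first Thursday is the 7th, so the 2nd Thursday is the 14th — 14 September 2073.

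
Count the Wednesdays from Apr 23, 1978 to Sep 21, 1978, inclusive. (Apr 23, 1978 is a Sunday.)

Apr 23, 1978 is a Sunday; the first Wednesday on or after it is Apr 26, 1978 (3 days later).
From Apr 26, 1978 to Sep 21, 1978: 4 + 31 + 30 + 31 + 31 + 21 = 148 days (rest of Apr, May, Jun, Jul, Aug, Sep).
148 ÷ 7 = 21 full weeks with remainder 1, so 21 more Wednesdays after the first → 22.

22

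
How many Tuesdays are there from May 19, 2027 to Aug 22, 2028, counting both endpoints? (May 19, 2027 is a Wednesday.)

66

May 19, 2027 is a Wednesday; the first Tuesday on or after it is May 25, 2027 (6 days later).
From May 25, 2027 to Aug 22, 2028: 220 + 235 = 455 days (rest of 2027, to Aug 22, 2028 in 2028).
455 ÷ 7 = 65 full weeks with remainder 0, so 65 more Tuesdays after the first → 66.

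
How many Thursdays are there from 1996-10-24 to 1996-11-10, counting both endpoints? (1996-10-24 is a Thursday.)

3

1996-10-24 is a Thursday; the first Thursday on or after it is 1996-10-24.
From 1996-10-24 to 1996-11-10: 7 + 10 = 17 days (rest of October, November).
17 ÷ 7 = 2 full weeks with remainder 3, so 2 more Thursdays after the first → 3.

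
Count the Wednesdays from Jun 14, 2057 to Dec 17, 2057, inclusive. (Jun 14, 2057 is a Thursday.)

Jun 14, 2057 is a Thursday; the first Wednesday on or after it is Jun 20, 2057 (6 days later).
From Jun 20, 2057 to Dec 17, 2057: 10 + 31 + 31 + 30 + 31 + 30 + 17 = 180 days (rest of Jun, Jul, Aug, Sep, Oct, Nov, Dec).
180 ÷ 7 = 25 full weeks with remainder 5, so 25 more Wednesdays after the first → 26.

26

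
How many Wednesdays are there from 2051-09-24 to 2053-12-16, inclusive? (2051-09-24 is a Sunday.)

2051-09-24 is a Sunday; the first Wednesday on or after it is 2051-09-27 (3 days later).
From 2051-09-27 to 2053-12-16: 95 + 366 + 350 = 811 days (rest of 2051, 2052, to 2053-12-16 in 2053).
811 ÷ 7 = 115 full weeks with remainder 6, so 115 more Wednesdays after the first → 116.

116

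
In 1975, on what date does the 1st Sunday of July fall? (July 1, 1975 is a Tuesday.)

July 1975 begins on a Tuesday, so the first Sunday is July 6 (5 days later).

1975-07-06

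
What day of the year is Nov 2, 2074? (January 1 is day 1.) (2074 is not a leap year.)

306

Days in months before Nov: 31 + 28 + 31 + 30 + 31 + 30 + 31 + 31 + 30 + 31 = 304.
Plus 2 days into Nov → day 306.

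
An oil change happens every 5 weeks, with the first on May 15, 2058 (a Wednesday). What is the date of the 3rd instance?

The 3rd occurrence is 2 intervals after the first: 2 × 35 = 70 days after May 15, 2058.
May has 31 days — 16 days to the end of May leaves 54.
Jun has 30 days (24 left).
24 days into Jul → Jul 24, 2058.

Jul 24, 2058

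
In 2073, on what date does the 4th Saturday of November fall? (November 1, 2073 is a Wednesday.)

November 2073 begins on a Wednesday, so the first Saturday is November 4 (3 days later).
The 4th Saturday is 3 weeks later: 4 + 21 = 25.

25 November 2073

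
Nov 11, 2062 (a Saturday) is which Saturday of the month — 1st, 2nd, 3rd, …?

2nd

Day 11 falls in week ⌈11/7⌉ of the month.
Days 1–7 hold the 1st Saturday, 8–14 the 2nd, 15–21 the 3rd, 22–28 the 4th, 29–31 the 5th.
11 is in the range for the 2nd.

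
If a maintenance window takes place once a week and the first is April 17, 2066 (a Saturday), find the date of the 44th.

The 44th occurrence is 43 intervals after the first: 43 × 7 = 301 days after April 17, 2066.
April has 30 days — 13 days to the end of April leaves 288.
May has 31 days (257 left).
June has 30 days (227 left).
July has 31 days (196 left).
August has 31 days (165 left).
September has 30 days (135 left).
October has 31 days (104 left).
November has 30 days (74 left).
December has 31 days (43 left).
January has 31 days (12 left).
12 days into February → February 12, 2067.

February 12, 2067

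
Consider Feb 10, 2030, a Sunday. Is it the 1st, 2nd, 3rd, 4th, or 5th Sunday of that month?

2nd

Day 10 falls in week ⌈10/7⌉ of the month.
Days 1–7 hold the 1st Sunday, 8–14 the 2nd, 15–21 the 3rd, 22–28 the 4th, 29–31 the 5th.
10 is in the range for the 2nd.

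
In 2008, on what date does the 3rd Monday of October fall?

The first Monday of October 2008 is October 6.
The 3rd Monday is 2 weeks later: 6 + 14 = 20.

2008-10-20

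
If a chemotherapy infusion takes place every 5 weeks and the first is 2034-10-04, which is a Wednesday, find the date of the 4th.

The 4th occurrence is 3 intervals after the first: 3 × 35 = 105 days after 2034-10-04.
October has 31 days — 27 days to the end of October leaves 78.
November has 30 days (48 left).
December has 31 days (17 left).
17 days into January → 2035-01-17.

2035-01-17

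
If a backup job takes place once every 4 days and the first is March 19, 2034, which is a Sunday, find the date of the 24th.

The 24th occurrence is 23 intervals after the first: 23 × 4 = 92 days after March 19, 2034.
March has 31 days — 12 days to the end of March leaves 80.
April has 30 days (50 left).
May has 31 days (19 left).
19 days into June → June 19, 2034.

June 19, 2034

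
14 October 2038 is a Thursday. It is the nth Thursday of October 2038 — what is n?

2nd

Day 14 falls in week ⌈14/7⌉ of the month.
Days 1–7 hold the 1st Thursday, 8–14 the 2nd, 15–21 the 3rd, 22–28 the 4th, 29–31 the 5th.
14 is in the range for the 2nd.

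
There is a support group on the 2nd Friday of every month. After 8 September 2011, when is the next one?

9 September 2011

September 2011 starts on a Thursday; its first Friday is the 2nd, so the 2nd Friday is the 9th — 9 September 2011.
9 September 2011 is after 8 September 2011, so that is the next one.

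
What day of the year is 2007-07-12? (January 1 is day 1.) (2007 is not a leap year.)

Days in months before July: 31 + 28 + 31 + 30 + 31 + 30 = 181.
Plus 12 days into July → day 193.

193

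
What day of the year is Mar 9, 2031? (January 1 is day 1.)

Days in months before Mar: 31 + 28 = 59.
Plus 9 days into Mar → day 68.

68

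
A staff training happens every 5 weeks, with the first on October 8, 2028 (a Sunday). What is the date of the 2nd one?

The 2nd occurrence is 1 interval after the first: 1 × 35 = 35 days after October 8, 2028.
October has 31 days — 23 days to the end of October leaves 12.
12 days into November → November 12, 2028.

November 12, 2028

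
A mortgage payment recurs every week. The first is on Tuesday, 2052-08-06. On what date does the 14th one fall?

The 14th occurrence is 13 intervals after the first: 13 × 7 = 91 days after 2052-08-06.
August has 31 days — 25 days to the end of August leaves 66.
September has 30 days (36 left).
October has 31 days (5 left).
5 days into November → 2052-11-05.

2052-11-05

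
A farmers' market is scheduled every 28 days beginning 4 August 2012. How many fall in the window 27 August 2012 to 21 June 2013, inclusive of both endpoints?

Occurrences land 28·i days after 4 August 2012 for i = 0, 1, 2, …
27 August 2012 is 23 days after the start; 23 ÷ 28 = 0 remainder 23; since the remainder is 23, round up to i = 1. First occurrence in the window: #2 on 1 September 2012 (1×28 = 28 days in).
21 June 2013 is 321 days after the start; 321 ÷ 28 = 11 remainder 13. Last occurrence in the window: #12 on 8 June 2013.
Occurrences #2 through #12: 11 in total.

11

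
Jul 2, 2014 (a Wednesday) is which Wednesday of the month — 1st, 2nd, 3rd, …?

1st

Day 2 falls in week ⌈2/7⌉ of the month.
Days 1–7 hold the 1st Wednesday, 8–14 the 2nd, 15–21 the 3rd, 22–28 the 4th, 29–31 the 5th.
2 is in the range for the 1st.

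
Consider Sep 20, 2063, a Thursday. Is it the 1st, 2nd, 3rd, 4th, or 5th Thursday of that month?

3rd

Day 20 falls in week ⌈20/7⌉ of the month.
Days 1–7 hold the 1st Thursday, 8–14 the 2nd, 15–21 the 3rd, 22–28 the 4th, 29–31 the 5th.
20 is in the range for the 3rd.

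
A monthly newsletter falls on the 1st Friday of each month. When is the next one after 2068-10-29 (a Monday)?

2068-11-02

October 2068 starts on a Monday, so its 1st Friday is 2068-10-05 (4 days in).
That is not after 2068-10-29, so look at November 2068.
November 2068 starts on a Thursday, so its 1st Friday is 2068-11-02 (1 day in).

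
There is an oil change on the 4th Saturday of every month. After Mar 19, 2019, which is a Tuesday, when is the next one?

Mar 23, 2019

Mar 2019 starts on a Friday; its first Saturday is the 2nd, so the 4th Saturday is the 23rd — Mar 23, 2019.
Mar 23, 2019 is after Mar 19, 2019, so that is the next one.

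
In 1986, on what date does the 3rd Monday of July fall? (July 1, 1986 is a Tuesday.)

1986-07-21

July 1986 begins on a Tuesday, so the first Monday is July 7 (6 days later).
The 3rd Monday is 2 weeks later: 7 + 14 = 21.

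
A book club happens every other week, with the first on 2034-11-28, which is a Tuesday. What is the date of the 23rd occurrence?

The 23rd occurrence is 22 intervals after the first: 22 × 14 = 308 days after 2034-11-28.
November has 30 days — 2 days to the end of November leaves 306.
December has 31 days (275 left).
January has 31 days (244 left).
February has 28 days (216 left).
March has 31 days (185 left).
April has 30 days (155 left).
May has 31 days (124 left).
June has 30 days (94 left).
July has 31 days (63 left).
August has 31 days (32 left).
September has 30 days (2 left).
2 days into October → 2035-10-02.

2035-10-02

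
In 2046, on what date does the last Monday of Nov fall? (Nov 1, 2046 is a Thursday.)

Nov 2046 begins on a Thursday, so the first Monday is Nov 5 (4 days later).
Nov 2046 has 30 days. Adding weeks: 5, 12, 19, 26 — the last one ≤ 30 is the 26th.

Nov 26, 2046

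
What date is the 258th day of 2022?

January has 31 days (258 − 31 = 227 remain).
February has 28 days (227 − 28 = 199 remain).
March has 31 days (199 − 31 = 168 remain).
April has 30 days (168 − 30 = 138 remain).
May has 31 days (138 − 31 = 107 remain).
June has 30 days (107 − 30 = 77 remain).
July has 31 days (77 − 31 = 46 remain).
August has 31 days (46 − 31 = 15 remain).
15 into September → September 15.

2022-09-15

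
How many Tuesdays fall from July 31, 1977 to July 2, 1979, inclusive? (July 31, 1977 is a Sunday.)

July 31, 1977 is a Sunday; the first Tuesday on or after it is August 2, 1977 (2 days later).
From August 2, 1977 to July 2, 1979: 151 + 365 + 183 = 699 days (rest of 1977, 1978, to July 2, 1979 in 1979).
699 ÷ 7 = 99 full weeks with remainder 6, so 99 more Tuesdays after the first → 100.

100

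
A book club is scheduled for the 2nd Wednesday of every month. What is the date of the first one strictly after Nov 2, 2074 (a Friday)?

Nov 2074 starts on a Thursday; its first Wednesday is the 7th, so the 2nd Wednesday is the 14th — Nov 14, 2074.
Nov 14, 2074 is after Nov 2, 2074, so that is the next one.

Nov 14, 2074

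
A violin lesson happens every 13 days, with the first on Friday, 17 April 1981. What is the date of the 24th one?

10 February 1982

The 24th occurrence is 23 intervals after the first: 23 × 13 = 299 days after 17 April 1981.
April has 30 days — 13 days to the end of April leaves 286.
May has 31 days (255 left).
June has 30 days (225 left).
July has 31 days (194 left).
August has 31 days (163 left).
September has 30 days (133 left).
October has 31 days (102 left).
November has 30 days (72 left).
December has 31 days (41 left).
January has 31 days (10 left).
10 days into February → 10 February 1982.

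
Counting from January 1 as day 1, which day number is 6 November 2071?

Days in months before November: 31 + 28 + 31 + 30 + 31 + 30 + 31 + 31 + 30 + 31 = 304.
Plus 6 days into November → day 310.

310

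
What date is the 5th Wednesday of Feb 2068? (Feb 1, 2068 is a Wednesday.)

Feb 2068 begins on a Wednesday, so the first Wednesday is Feb 1.
The 5th Wednesday is 4 weeks later: 1 + 28 = 29.

Feb 29, 2068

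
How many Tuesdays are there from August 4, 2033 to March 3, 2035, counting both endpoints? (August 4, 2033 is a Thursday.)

August 4, 2033 is a Thursday; the first Tuesday on or after it is August 9, 2033 (5 days later).
From August 9, 2033 to March 3, 2035: 144 + 365 + 62 = 571 days (rest of 2033, 2034, to March 3, 2035 in 2035).
571 ÷ 7 = 81 full weeks with remainder 4, so 81 more Tuesdays after the first → 82.

82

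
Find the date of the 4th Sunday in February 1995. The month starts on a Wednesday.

26 February 1995

February 1995 begins on a Wednesday, so the first Sunday is February 5 (4 days later).
The 4th Sunday is 3 weeks later: 5 + 21 = 26.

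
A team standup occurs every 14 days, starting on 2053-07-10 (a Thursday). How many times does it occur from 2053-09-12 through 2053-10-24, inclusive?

Occurrences land 14·i days after 2053-07-10 for i = 0, 1, 2, …
2053-09-12 is 64 days after the start; 64 ÷ 14 = 4 remainder 8; since the remainder is 8, round up to i = 5. First occurrence in the window: #6 on 2053-09-18 (5×14 = 70 days in).
2053-10-24 is 106 days after the start; 106 ÷ 14 = 7 remainder 8. Last occurrence in the window: #8 on 2053-10-16.
Occurrences #6 through #8: 3 in total.

3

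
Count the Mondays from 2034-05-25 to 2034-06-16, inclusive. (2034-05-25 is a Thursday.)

2034-05-25 is a Thursday; the first Monday on or after it is 2034-05-29 (4 days later).
From 2034-05-29 to 2034-06-16: 2 + 16 = 18 days (rest of May, June).
18 ÷ 7 = 2 full weeks with remainder 4, so 2 more Mondays after the first → 3.

3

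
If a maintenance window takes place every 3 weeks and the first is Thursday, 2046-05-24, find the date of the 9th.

The 9th occurrence is 8 intervals after the first: 8 × 21 = 168 days after 2046-05-24.
May has 31 days — 7 days to the end of May leaves 161.
June has 30 days (131 left).
July has 31 days (100 left).
August has 31 days (69 left).
September has 30 days (39 left).
October has 31 days (8 left).
8 days into November → 2046-11-08.

2046-11-08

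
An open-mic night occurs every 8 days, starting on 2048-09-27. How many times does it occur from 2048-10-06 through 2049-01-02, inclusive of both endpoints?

11

Occurrences land 8·i days after 2048-09-27 for i = 0, 1, 2, …
2048-10-06 is 9 days after the start; 9 ÷ 8 = 1 remainder 1; since the remainder is 1, round up to i = 2. First occurrence in the window: #3 on 2048-10-13 (2×8 = 16 days in).
2049-01-02 is 97 days after the start; 97 ÷ 8 = 12 remainder 1. Last occurrence in the window: #13 on 2049-01-01.
Occurrences #3 through #13: 11 in total.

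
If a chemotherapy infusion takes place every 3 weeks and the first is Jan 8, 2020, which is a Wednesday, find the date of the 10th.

The 10th occurrence is 9 intervals after the first: 9 × 21 = 189 days after Jan 8, 2020.
Jan has 31 days — 23 days to the end of Jan leaves 166.
Feb has 29 days (137 left).
Mar has 31 days (106 left).
Apr has 30 days (76 left).
May has 31 days (45 left).
Jun has 30 days (15 left).
15 days into Jul → Jul 15, 2020.

Jul 15, 2020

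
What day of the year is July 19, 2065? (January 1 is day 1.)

200

Days in months before July: 31 + 28 + 31 + 30 + 31 + 30 = 181.
Plus 19 days into July → day 200.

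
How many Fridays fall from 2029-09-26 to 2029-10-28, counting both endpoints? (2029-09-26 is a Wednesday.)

5

2029-09-26 is a Wednesday; the first Friday on or after it is 2029-09-28 (2 days later).
From 2029-09-28 to 2029-10-28: 2 + 28 = 30 days (rest of September, October).
30 ÷ 7 = 4 full weeks with remainder 2, so 4 more Fridays after the first → 5.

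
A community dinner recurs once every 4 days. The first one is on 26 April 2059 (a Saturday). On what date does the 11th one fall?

The 11th occurrence is 10 intervals after the first: 10 × 4 = 40 days after 26 April 2059.
April has 30 days — 4 days to the end of April leaves 36.
May has 31 days (5 left).
5 days into June → 5 June 2059.

5 June 2059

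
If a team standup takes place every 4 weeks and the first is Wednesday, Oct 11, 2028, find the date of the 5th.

Jan 31, 2029

The 5th occurrence is 4 intervals after the first: 4 × 28 = 112 days after Oct 11, 2028.
Oct has 31 days — 20 days to the end of Oct leaves 92.
Nov has 30 days (62 left).
Dec has 31 days (31 left).
31 days into Jan → Jan 31, 2029.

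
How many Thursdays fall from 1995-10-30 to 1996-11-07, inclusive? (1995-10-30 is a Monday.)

54

1995-10-30 is a Monday; the first Thursday on or after it is 1995-11-02 (3 days later).
From 1995-11-02 to 1996-11-07: 59 + 312 = 371 days (rest of 1995, to 1996-11-07 in 1996).
371 ÷ 7 = 53 full weeks with remainder 0, so 53 more Thursdays after the first → 54.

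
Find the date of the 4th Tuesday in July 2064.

July 2064 begins on a Tuesday, so the first Tuesday is July 1.
The 4th Tuesday is 3 weeks later: 1 + 21 = 22.

2064-07-22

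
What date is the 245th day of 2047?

2 September 2047

January has 31 days (245 − 31 = 214 remain).
February has 28 days (214 − 28 = 186 remain).
March has 31 days (186 − 31 = 155 remain).
April has 30 days (155 − 30 = 125 remain).
May has 31 days (125 − 31 = 94 remain).
June has 30 days (94 − 30 = 64 remain).
July has 31 days (64 − 31 = 33 remain).
August has 31 days (33 − 31 = 2 remain).
2 into September → September 2.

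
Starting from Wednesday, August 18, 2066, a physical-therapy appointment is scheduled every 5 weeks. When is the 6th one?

February 9, 2067

The 6th occurrence is 5 intervals after the first: 5 × 35 = 175 days after August 18, 2066.
August has 31 days — 13 days to the end of August leaves 162.
September has 30 days (132 left).
October has 31 days (101 left).
November has 30 days (71 left).
December has 31 days (40 left).
January has 31 days (9 left).
9 days into February → February 9, 2067.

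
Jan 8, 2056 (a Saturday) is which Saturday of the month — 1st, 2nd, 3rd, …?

2nd

Day 8 falls in week ⌈8/7⌉ of the month.
Days 1–7 hold the 1st Saturday, 8–14 the 2nd, 15–21 the 3rd, 22–28 the 4th, 29–31 the 5th.
8 is in the range for the 2nd.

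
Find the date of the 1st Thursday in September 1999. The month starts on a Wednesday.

September 1999 begins on a Wednesday, so the first Thursday is September 2 (1 day later).

September 2, 1999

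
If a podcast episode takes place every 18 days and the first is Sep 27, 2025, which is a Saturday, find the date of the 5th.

Dec 8, 2025

The 5th occurrence is 4 intervals after the first: 4 × 18 = 72 days after Sep 27, 2025.
Sep has 30 days — 3 days to the end of Sep leaves 69.
Oct has 31 days (38 left).
Nov has 30 days (8 left).
8 days into Dec → Dec 8, 2025.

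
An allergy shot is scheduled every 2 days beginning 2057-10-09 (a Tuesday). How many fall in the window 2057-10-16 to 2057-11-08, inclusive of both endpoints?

12

Occurrences land 2·i days after 2057-10-09 for i = 0, 1, 2, …
2057-10-16 is 7 days after the start; 7 ÷ 2 = 3 remainder 1; since the remainder is 1, round up to i = 4. First occurrence in the window: #5 on 2057-10-17 (4×2 = 8 days in).
2057-11-08 is 30 days after the start; 30 ÷ 2 = 15 remainder 0. Last occurrence in the window: #16 on 2057-11-08.
Occurrences #5 through #16: 12 in total.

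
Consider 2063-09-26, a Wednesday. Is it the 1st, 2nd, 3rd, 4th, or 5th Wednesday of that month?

Day 26 falls in week ⌈26/7⌉ of the month.
Days 1–7 hold the 1st Wednesday, 8–14 the 2nd, 15–21 the 3rd, 22–28 the 4th, 29–31 the 5th.
26 is in the range for the 4th.

4th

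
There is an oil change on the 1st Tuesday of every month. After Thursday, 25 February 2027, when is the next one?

2 March 2027

February 2027 starts on a Monday, so its 1st Tuesday is 2 February 2027 (1 day in).
That is not after 25 February 2027, so look at March 2027.
March 2027 starts on a Monday, so its 1st Tuesday is 2 March 2027 (1 day in).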